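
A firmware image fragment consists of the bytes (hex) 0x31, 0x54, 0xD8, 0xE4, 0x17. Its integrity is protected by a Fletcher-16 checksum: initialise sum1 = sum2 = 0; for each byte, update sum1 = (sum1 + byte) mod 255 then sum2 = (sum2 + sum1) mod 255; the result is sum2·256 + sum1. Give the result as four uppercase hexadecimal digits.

B25A

Running sums (mod 255):
  after byte 0 (0x31): sum1=49, sum2=49
  after byte 1 (0x54): sum1=133, sum2=182
  after byte 2 (0xD8): sum1=94, sum2=21
  after byte 3 (0xE4): sum1=67, sum2=88
  after byte 4 (0x17): sum1=90, sum2=178
Checksum = sum2·256 + sum1 = 178·256 + 90 = 45658 = 0xB25A.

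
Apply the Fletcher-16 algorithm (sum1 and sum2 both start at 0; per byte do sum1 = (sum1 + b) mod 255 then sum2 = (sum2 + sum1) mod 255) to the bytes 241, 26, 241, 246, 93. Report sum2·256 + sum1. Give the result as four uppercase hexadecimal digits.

4352

Running sums (mod 255):
  after byte 0 (241): sum1=241, sum2=241
  after byte 1 (26): sum1=12, sum2=253
  after byte 2 (241): sum1=253, sum2=251
  after byte 3 (246): sum1=244, sum2=240
  after byte 4 (93): sum1=82, sum2=67
Checksum = sum2·256 + sum1 = 67·256 + 82 = 17234 = 0x4352.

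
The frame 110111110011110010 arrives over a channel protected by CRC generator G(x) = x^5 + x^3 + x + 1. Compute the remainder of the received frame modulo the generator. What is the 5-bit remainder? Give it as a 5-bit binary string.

00000

Modulo-2 division of 110111110011110010 by 101011:
  pos 0: 110111 XOR 101011 = 011100
  pos 1: 111001 XOR 101011 = 010010
  pos 2: 100101 XOR 101011 = 001110
  pos 4: 111000 XOR 101011 = 010011
  pos 5: 100111 XOR 101011 = 001100
  pos 7: 110011 XOR 101011 = 011000
  pos 8: 110001 XOR 101011 = 011010
  pos 9: 110100 XOR 101011 = 011111
  pos 10: 111110 XOR 101011 = 010101
  pos 11: 101011 XOR 101011 = 000000
Remainder = 00000 (zero — the frame passes the CRC check).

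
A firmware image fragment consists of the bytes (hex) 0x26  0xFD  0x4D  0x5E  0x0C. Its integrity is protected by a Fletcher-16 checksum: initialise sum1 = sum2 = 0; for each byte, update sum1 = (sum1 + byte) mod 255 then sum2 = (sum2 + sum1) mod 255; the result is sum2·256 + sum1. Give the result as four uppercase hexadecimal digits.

67DB

Running sums (mod 255):
  after byte 0 (0x26): sum1=38, sum2=38
  after byte 1 (0xFD): sum1=36, sum2=74
  after byte 2 (0x4D): sum1=113, sum2=187
  after byte 3 (0x5E): sum1=207, sum2=139
  after byte 4 (0x0C): sum1=219, sum2=103
Checksum = sum2·256 + sum1 = 103·256 + 219 = 26587 = 0x67DB.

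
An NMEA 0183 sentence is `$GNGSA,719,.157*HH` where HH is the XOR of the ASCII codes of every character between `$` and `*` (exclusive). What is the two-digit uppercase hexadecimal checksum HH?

7E

XOR the ASCII codes of the payload characters:
  'G' = 0x47 → acc = 0x47
  'N' = 0x4E → acc = 0x09
  'G' = 0x47 → acc = 0x4E
  'S' = 0x53 → acc = 0x1D
  'A' = 0x41 → acc = 0x5C
  ',' = 0x2C → acc = 0x70
  '7' = 0x37 → acc = 0x47
  '1' = 0x31 → acc = 0x76
  '9' = 0x39 → acc = 0x4F
  ',' = 0x2C → acc = 0x63
  '.' = 0x2E → acc = 0x4D
  '1' = 0x31 → acc = 0x7C
  '5' = 0x35 → acc = 0x49
  '7' = 0x37 → acc = 0x7E
Checksum = 0x7E.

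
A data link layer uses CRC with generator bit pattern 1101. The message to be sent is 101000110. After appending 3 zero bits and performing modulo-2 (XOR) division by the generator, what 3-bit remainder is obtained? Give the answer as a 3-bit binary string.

111

Append 3 zeros: 101000110000. Divide by 1101 (XOR where the leading bit is 1):
  pos 0: 1010 XOR 1101 = 0111
  pos 1: 1110 XOR 1101 = 0011
  pos 3: 1101 XOR 1101 = 0000
  pos 7: 1000 XOR 1101 = 0101
  pos 8: 1010 XOR 1101 = 0111
Remainder (last 3 bits) = 111. This is the CRC / FCS.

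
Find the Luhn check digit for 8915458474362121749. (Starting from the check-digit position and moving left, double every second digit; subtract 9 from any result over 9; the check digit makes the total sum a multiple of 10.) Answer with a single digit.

4

Partial digits right→left: 9 4 7 1 2 1 2 6 3 4 7 4 8 5 4 5 1 9 8
Double every second digit counting from the check-digit position (so the 1st, 3rd, 5th, ... of the partial from the right).
  doubled (with −9 where >9): 9 5 4 4 6 5 7 8 2 7 → sum 57
  kept as-is: 4 1 1 6 4 4 5 5 9 → sum 39
Total = 57 + 39 = 96.
Check digit = (10 − (96 mod 10)) mod 10 = 4.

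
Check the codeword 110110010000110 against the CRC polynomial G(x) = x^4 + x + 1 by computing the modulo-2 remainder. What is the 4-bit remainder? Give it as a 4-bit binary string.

Modulo-2 division of 110110010000110 by 10011:
  pos 0: 11011 XOR 10011 = 01000
  pos 1: 10000 XOR 10011 = 00011
  pos 4: 11010 XOR 10011 = 01001
  pos 5: 10010 XOR 10011 = 00001
  pos 9: 10011 XOR 10011 = 00000
Remainder = 0000 (zero — the frame passes the CRC check).

0000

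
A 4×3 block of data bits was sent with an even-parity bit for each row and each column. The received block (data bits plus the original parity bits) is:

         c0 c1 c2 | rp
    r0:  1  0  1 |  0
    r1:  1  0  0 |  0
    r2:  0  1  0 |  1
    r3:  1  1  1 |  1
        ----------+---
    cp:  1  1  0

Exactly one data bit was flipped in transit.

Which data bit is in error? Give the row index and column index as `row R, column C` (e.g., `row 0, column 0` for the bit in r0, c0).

row 1, column 1

Recompute each row's even parity and compare to rp:
  r0: data parity 0, sent rp 0 → ok
  r1: data parity 1, sent rp 0 → mismatch
  r2: data parity 1, sent rp 1 → ok
  r3: data parity 1, sent rp 1 → ok
Recompute each column's even parity and compare to cp:
  c0: data parity 1, sent cp 1 → ok
  c1: data parity 0, sent cp 1 → mismatch
  c2: data parity 0, sent cp 0 → ok
Exactly one row (r1) and one column (c1) fail → the flipped bit is at their intersection.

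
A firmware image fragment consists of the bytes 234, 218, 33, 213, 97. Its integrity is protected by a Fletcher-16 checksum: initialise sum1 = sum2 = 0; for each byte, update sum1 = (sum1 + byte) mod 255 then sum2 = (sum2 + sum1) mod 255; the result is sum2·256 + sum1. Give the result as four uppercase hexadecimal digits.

Running sums (mod 255):
  after byte 0 (234): sum1=234, sum2=234
  after byte 1 (218): sum1=197, sum2=176
  after byte 2 (33): sum1=230, sum2=151
  after byte 3 (213): sum1=188, sum2=84
  after byte 4 (97): sum1=30, sum2=114
Checksum = sum2·256 + sum1 = 114·256 + 30 = 29214 = 0x721E.

721E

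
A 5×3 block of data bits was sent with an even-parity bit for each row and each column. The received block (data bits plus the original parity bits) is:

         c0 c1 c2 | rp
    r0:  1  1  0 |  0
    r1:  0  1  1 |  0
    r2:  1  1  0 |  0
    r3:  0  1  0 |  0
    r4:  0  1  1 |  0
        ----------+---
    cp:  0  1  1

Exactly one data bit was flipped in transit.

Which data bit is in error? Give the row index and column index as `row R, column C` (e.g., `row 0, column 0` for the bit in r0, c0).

row 3, column 2

Recompute each row's even parity and compare to rp:
  r0: data parity 0, sent rp 0 → ok
  r1: data parity 0, sent rp 0 → ok
  r2: data parity 0, sent rp 0 → ok
  r3: data parity 1, sent rp 0 → mismatch
  r4: data parity 0, sent rp 0 → ok
Recompute each column's even parity and compare to cp:
  c0: data parity 0, sent cp 0 → ok
  c1: data parity 1, sent cp 1 → ok
  c2: data parity 0, sent cp 1 → mismatch
Exactly one row (r3) and one column (c2) fail → the flipped bit is at their intersection.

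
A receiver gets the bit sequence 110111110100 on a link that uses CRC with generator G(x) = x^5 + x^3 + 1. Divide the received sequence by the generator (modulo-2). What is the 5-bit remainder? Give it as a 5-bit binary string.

00100

Modulo-2 division of 110111110100 by 101001:
  pos 0: 110111 XOR 101001 = 011110
  pos 1: 111101 XOR 101001 = 010100
  pos 2: 101001 XOR 101001 = 000000
Remainder = 00100 (nonzero — an error is detected).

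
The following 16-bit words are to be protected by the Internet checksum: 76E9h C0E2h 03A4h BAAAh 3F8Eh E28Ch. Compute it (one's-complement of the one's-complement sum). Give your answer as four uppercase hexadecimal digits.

E7C9

One's-complement addition (fold any carry out of bit 15 back into bit 0):
  0x76E9 + 0xC0E2 = 0x137CB → wrap carry → 0x37CC
  0x37CC + 0x03A4 = 0x03B70
  0x3B70 + 0xBAAA = 0x0F61A
  0xF61A + 0x3F8E = 0x135A8 → wrap carry → 0x35A9
  0x35A9 + 0xE28C = 0x11835 → wrap carry → 0x1836
One's-complement sum = 0x1836.
Checksum = ~0x1836 & 0xFFFF = 0xE7C9.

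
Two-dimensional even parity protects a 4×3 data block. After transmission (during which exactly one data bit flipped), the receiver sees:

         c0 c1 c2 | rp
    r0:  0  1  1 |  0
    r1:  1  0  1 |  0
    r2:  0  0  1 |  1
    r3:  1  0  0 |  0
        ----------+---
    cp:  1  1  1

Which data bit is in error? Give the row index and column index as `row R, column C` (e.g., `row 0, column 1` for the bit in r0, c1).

row 3, column 0

Recompute each row's even parity and compare to rp:
  r0: data parity 0, sent rp 0 → ok
  r1: data parity 0, sent rp 0 → ok
  r2: data parity 1, sent rp 1 → ok
  r3: data parity 1, sent rp 0 → mismatch
Recompute each column's even parity and compare to cp:
  c0: data parity 0, sent cp 1 → mismatch
  c1: data parity 1, sent cp 1 → ok
  c2: data parity 1, sent cp 1 → ok
Exactly one row (r3) and one column (c0) fail → the flipped bit is at their intersection.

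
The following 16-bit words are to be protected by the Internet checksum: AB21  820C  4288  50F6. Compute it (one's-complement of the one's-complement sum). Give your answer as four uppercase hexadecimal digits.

One's-complement addition (fold any carry out of bit 15 back into bit 0):
  0xAB21 + 0x820C = 0x12D2D → wrap carry → 0x2D2E
  0x2D2E + 0x4288 = 0x06FB6
  0x6FB6 + 0x50F6 = 0x0C0AC
One's-complement sum = 0xC0AC.
Checksum = ~0xC0AC & 0xFFFF = 0x3F53.

3F53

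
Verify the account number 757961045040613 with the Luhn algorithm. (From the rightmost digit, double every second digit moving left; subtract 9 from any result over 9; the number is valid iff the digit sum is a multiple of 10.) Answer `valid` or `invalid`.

valid

From the right, keep odd positions and double even positions (subtract 9 from any doubled value over 9):
  doubled (positions 2,4,...): 2 0 0 8 2 9 1 → sum 22
  kept (positions 1,3,...): 3 6 4 5 0 6 7 7 → sum 38
Total = 60.
60 mod 10 = 0, so the number is valid.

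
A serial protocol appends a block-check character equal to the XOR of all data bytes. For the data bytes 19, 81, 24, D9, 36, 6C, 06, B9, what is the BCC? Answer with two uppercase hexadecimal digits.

XOR the bytes together:
  start with 0x19
  0x19 ⊕ 0x81 = 0x98
  0x98 ⊕ 0x24 = 0xBC
  0xBC ⊕ 0xD9 = 0x65
  0x65 ⊕ 0x36 = 0x53
  0x53 ⊕ 0x6C = 0x3F
  0x3F ⊕ 0x06 = 0x39
  0x39 ⊕ 0xB9 = 0x80

80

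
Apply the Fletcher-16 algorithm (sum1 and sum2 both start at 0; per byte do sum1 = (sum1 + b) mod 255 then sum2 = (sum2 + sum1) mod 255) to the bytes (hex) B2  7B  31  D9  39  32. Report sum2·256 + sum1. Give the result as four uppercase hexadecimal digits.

90A4

Running sums (mod 255):
  after byte 0 (B2): sum1=178, sum2=178
  after byte 1 (7B): sum1=46, sum2=224
  after byte 2 (31): sum1=95, sum2=64
  after byte 3 (D9): sum1=57, sum2=121
  after byte 4 (39): sum1=114, sum2=235
  after byte 5 (32): sum1=164, sum2=144
Checksum = sum2·256 + sum1 = 144·256 + 164 = 37028 = 0x90A4.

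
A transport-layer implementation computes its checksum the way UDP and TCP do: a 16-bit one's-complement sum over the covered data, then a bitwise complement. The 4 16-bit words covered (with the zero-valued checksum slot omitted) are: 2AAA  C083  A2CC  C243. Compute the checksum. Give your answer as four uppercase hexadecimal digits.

One's-complement addition (fold any carry out of bit 15 back into bit 0):
  0x2AAA + 0xC083 = 0x0EB2D
  0xEB2D + 0xA2CC = 0x18DF9 → wrap carry → 0x8DFA
  0x8DFA + 0xC243 = 0x1503D → wrap carry → 0x503E
One's-complement sum = 0x503E.
Checksum = ~0x503E & 0xFFFF = 0xAFC1.

AFC1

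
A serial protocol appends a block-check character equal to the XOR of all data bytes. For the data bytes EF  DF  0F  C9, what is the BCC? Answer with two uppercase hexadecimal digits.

XOR the bytes together:
  start with 0xEF
  0xEF ⊕ 0xDF = 0x30
  0x30 ⊕ 0x0F = 0x3F
  0x3F ⊕ 0xC9 = 0xF6

F6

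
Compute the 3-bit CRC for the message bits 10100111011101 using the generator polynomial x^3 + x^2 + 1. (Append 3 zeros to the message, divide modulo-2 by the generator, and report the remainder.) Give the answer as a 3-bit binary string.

Append 3 zeros: 10100111011101000. Divide by 1101 (XOR where the leading bit is 1):
  pos 0: 1010 XOR 1101 = 0111
  pos 1: 1110 XOR 1101 = 0011
  pos 3: 1111 XOR 1101 = 0010
  pos 5: 1010 XOR 1101 = 0111
  pos 6: 1111 XOR 1101 = 0010
  pos 8: 1011 XOR 1101 = 0110
  pos 9: 1100 XOR 1101 = 0001
  pos 12: 1100 XOR 1101 = 0001
Remainder (last 3 bits) = 010. This is the CRC / FCS.

010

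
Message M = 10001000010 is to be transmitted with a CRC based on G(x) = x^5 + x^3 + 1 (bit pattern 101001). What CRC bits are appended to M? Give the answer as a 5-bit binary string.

11011

Append 5 zeros: 1000100001000000. Divide by 101001 (XOR where the leading bit is 1):
  pos 0: 100010 XOR 101001 = 001011
  pos 2: 101100 XOR 101001 = 000101
  pos 5: 101010 XOR 101001 = 000011
  pos 9: 110000 XOR 101001 = 011001
  pos 10: 110010 XOR 101001 = 011011
Remainder (last 5 bits) = 11011. This is the CRC / FCS.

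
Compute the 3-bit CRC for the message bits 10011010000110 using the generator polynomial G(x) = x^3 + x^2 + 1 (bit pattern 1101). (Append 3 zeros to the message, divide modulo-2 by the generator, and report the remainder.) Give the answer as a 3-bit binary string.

000

Append 3 zeros: 10011010000110000. Divide by 1101 (XOR where the leading bit is 1):
  pos 0: 1001 XOR 1101 = 0100
  pos 1: 1001 XOR 1101 = 0100
  pos 2: 1000 XOR 1101 = 0101
  pos 3: 1011 XOR 1101 = 0110
  pos 4: 1100 XOR 1101 = 0001
  pos 7: 1000 XOR 1101 = 0101
  pos 8: 1011 XOR 1101 = 0110
  pos 9: 1101 XOR 1101 = 0000
Remainder (last 3 bits) = 000. This is the CRC / FCS.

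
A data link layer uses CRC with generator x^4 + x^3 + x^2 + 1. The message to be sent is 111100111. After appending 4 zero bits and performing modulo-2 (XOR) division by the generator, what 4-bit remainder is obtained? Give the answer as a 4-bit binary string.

Append 4 zeros: 1111001110000. Divide by 11101 (XOR where the leading bit is 1):
  pos 0: 11110 XOR 11101 = 00011
  pos 3: 11011 XOR 11101 = 00110
  pos 5: 11010 XOR 11101 = 00111
  pos 7: 11100 XOR 11101 = 00001
Remainder (last 4 bits) = 0010. This is the CRC / FCS.

0010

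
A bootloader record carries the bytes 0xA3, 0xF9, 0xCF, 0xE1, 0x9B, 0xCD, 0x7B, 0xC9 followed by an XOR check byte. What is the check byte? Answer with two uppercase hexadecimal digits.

90

XOR the bytes together:
  start with 0xA3
  0xA3 ⊕ 0xF9 = 0x5A
  0x5A ⊕ 0xCF = 0x95
  0x95 ⊕ 0xE1 = 0x74
  0x74 ⊕ 0x9B = 0xEF
  0xEF ⊕ 0xCD = 0x22
  0x22 ⊕ 0x7B = 0x59
  0x59 ⊕ 0xC9 = 0x90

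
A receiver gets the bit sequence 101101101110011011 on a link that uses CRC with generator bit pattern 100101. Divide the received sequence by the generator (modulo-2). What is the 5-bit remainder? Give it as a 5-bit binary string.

Modulo-2 division of 101101101110011011 by 100101:
  pos 0: 101101 XOR 100101 = 001000
  pos 2: 100010 XOR 100101 = 000111
  pos 5: 111111 XOR 100101 = 011010
  pos 6: 110100 XOR 100101 = 010001
  pos 7: 100010 XOR 100101 = 000111
  pos 10: 111110 XOR 100101 = 011011
  pos 11: 110111 XOR 100101 = 010010
  pos 12: 100101 XOR 100101 = 000000
Remainder = 00000 (zero — the frame passes the CRC check).

00000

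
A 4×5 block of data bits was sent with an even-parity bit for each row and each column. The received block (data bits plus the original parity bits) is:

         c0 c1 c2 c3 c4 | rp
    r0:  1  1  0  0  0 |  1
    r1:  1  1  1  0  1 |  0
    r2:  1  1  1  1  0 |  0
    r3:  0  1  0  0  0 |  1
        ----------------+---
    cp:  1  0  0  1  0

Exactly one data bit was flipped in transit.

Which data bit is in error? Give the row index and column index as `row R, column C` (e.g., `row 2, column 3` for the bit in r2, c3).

Recompute each row's even parity and compare to rp:
  r0: data parity 0, sent rp 1 → mismatch
  r1: data parity 0, sent rp 0 → ok
  r2: data parity 0, sent rp 0 → ok
  r3: data parity 1, sent rp 1 → ok
Recompute each column's even parity and compare to cp:
  c0: data parity 1, sent cp 1 → ok
  c1: data parity 0, sent cp 0 → ok
  c2: data parity 0, sent cp 0 → ok
  c3: data parity 1, sent cp 1 → ok
  c4: data parity 1, sent cp 0 → mismatch
Exactly one row (r0) and one column (c4) fail → the flipped bit is at their intersection.

row 0, column 4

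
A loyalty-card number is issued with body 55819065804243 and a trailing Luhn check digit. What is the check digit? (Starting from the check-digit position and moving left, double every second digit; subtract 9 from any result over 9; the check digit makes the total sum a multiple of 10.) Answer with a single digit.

Partial digits right→left: 3 4 2 4 0 8 5 6 0 9 1 8 5 5
Double every second digit counting from the check-digit position (so the 1st, 3rd, 5th, ... of the partial from the right).
  doubled (with −9 where >9): 6 4 0 1 0 2 1 → sum 14
  kept as-is: 4 4 8 6 9 8 5 → sum 44
Total = 14 + 44 = 58.
Check digit = (10 − (58 mod 10)) mod 10 = 2.

2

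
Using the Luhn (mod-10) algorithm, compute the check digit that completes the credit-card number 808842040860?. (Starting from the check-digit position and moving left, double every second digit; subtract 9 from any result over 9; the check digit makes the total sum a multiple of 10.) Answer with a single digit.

Partial digits right→left: 0 6 8 0 4 0 2 4 8 8 0 8
Double every second digit counting from the check-digit position (so the 1st, 3rd, 5th, ... of the partial from the right).
  doubled (with −9 where >9): 0 7 8 4 7 0 → sum 26
  kept as-is: 6 0 0 4 8 8 → sum 26
Total = 26 + 26 = 52.
Check digit = (10 − (52 mod 10)) mod 10 = 8.

8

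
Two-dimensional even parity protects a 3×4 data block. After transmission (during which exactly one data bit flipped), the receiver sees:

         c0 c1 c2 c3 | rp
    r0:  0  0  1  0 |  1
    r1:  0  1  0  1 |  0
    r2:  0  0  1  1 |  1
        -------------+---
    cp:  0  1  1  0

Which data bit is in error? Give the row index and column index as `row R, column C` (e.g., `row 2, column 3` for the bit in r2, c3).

row 2, column 2

Recompute each row's even parity and compare to rp:
  r0: data parity 1, sent rp 1 → ok
  r1: data parity 0, sent rp 0 → ok
  r2: data parity 0, sent rp 1 → mismatch
Recompute each column's even parity and compare to cp:
  c0: data parity 0, sent cp 0 → ok
  c1: data parity 1, sent cp 1 → ok
  c2: data parity 0, sent cp 1 → mismatch
  c3: data parity 0, sent cp 0 → ok
Exactly one row (r2) and one column (c2) fail → the flipped bit is at their intersection.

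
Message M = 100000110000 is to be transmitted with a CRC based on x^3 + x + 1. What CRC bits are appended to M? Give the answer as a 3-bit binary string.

010

Append 3 zeros: 100000110000000. Divide by 1011 (XOR where the leading bit is 1):
  pos 0: 1000 XOR 1011 = 0011
  pos 2: 1100 XOR 1011 = 0111
  pos 3: 1111 XOR 1011 = 0100
  pos 4: 1001 XOR 1011 = 0010
  pos 6: 1000 XOR 1011 = 0011
  pos 8: 1100 XOR 1011 = 0111
  pos 9: 1110 XOR 1011 = 0101
  pos 10: 1010 XOR 1011 = 0001
Remainder (last 3 bits) = 010. This is the CRC / FCS.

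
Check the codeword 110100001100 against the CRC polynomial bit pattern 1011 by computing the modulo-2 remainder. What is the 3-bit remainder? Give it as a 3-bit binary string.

000

Modulo-2 division of 110100001100 by 1011:
  pos 0: 1101 XOR 1011 = 0110
  pos 1: 1100 XOR 1011 = 0111
  pos 2: 1110 XOR 1011 = 0101
  pos 3: 1010 XOR 1011 = 0001
  pos 6: 1011 XOR 1011 = 0000
Remainder = 000 (zero — the frame passes the CRC check).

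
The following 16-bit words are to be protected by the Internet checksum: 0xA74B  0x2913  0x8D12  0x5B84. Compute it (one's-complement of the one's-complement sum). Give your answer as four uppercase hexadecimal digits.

470A

One's-complement addition (fold any carry out of bit 15 back into bit 0):
  0xA74B + 0x2913 = 0x0D05E
  0xD05E + 0x8D12 = 0x15D70 → wrap carry → 0x5D71
  0x5D71 + 0x5B84 = 0x0B8F5
One's-complement sum = 0xB8F5.
Checksum = ~0xB8F5 & 0xFFFF = 0x470A.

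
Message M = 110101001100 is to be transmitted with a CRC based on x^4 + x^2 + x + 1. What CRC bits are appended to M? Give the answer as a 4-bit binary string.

1111

Append 4 zeros: 1101010011000000. Divide by 10111 (XOR where the leading bit is 1):
  pos 0: 11010 XOR 10111 = 01101
  pos 1: 11011 XOR 10111 = 01100
  pos 2: 11000 XOR 10111 = 01111
  pos 3: 11110 XOR 10111 = 01001
  pos 4: 10011 XOR 10111 = 00100
  pos 6: 10010 XOR 10111 = 00101
  pos 8: 10100 XOR 10111 = 00011
  pos 11: 11000 XOR 10111 = 01111
Remainder (last 4 bits) = 1111. This is the CRC / FCS.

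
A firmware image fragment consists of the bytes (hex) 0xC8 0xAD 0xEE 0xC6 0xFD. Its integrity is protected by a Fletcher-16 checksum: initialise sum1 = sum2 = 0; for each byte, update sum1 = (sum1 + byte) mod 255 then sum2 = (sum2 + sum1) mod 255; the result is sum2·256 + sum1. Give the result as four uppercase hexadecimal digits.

Running sums (mod 255):
  after byte 0 (0xC8): sum1=200, sum2=200
  after byte 1 (0xAD): sum1=118, sum2=63
  after byte 2 (0xEE): sum1=101, sum2=164
  after byte 3 (0xC6): sum1=44, sum2=208
  after byte 4 (0xFD): sum1=42, sum2=250
Checksum = sum2·256 + sum1 = 250·256 + 42 = 64042 = 0xFA2A.

FA2A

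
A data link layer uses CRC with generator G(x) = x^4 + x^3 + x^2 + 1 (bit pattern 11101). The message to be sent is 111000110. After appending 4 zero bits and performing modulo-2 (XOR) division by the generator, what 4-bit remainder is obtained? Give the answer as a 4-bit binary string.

1011

Append 4 zeros: 1110001100000. Divide by 11101 (XOR where the leading bit is 1):
  pos 0: 11100 XOR 11101 = 00001
  pos 4: 10110 XOR 11101 = 01011
  pos 5: 10110 XOR 11101 = 01011
  pos 6: 10110 XOR 11101 = 01011
  pos 7: 10110 XOR 11101 = 01011
  pos 8: 10110 XOR 11101 = 01011
Remainder (last 4 bits) = 1011. This is the CRC / FCS.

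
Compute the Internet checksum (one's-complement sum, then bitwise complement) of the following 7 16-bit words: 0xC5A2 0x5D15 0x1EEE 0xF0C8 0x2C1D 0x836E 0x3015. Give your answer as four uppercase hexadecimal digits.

EDEF

One's-complement addition (fold any carry out of bit 15 back into bit 0):
  0xC5A2 + 0x5D15 = 0x122B7 → wrap carry → 0x22B8
  0x22B8 + 0x1EEE = 0x041A6
  0x41A6 + 0xF0C8 = 0x1326E → wrap carry → 0x326F
  0x326F + 0x2C1D = 0x05E8C
  0x5E8C + 0x836E = 0x0E1FA
  0xE1FA + 0x3015 = 0x1120F → wrap carry → 0x1210
One's-complement sum = 0x1210.
Checksum = ~0x1210 & 0xFFFF = 0xEDEF.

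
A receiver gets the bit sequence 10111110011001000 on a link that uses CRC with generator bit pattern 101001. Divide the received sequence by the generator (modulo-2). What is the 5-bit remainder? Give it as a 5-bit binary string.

01111

Modulo-2 division of 10111110011001000 by 101001:
  pos 0: 101111 XOR 101001 = 000110
  pos 3: 110100 XOR 101001 = 011101
  pos 4: 111011 XOR 101001 = 010010
  pos 5: 100101 XOR 101001 = 001100
  pos 7: 110000 XOR 101001 = 011001
  pos 8: 110011 XOR 101001 = 011010
  pos 9: 110100 XOR 101001 = 011101
  pos 10: 111010 XOR 101001 = 010011
  pos 11: 100110 XOR 101001 = 001111
Remainder = 01111 (nonzero — an error is detected).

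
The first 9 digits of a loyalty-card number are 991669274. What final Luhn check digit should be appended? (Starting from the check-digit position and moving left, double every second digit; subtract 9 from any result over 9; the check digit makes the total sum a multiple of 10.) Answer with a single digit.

Partial digits right→left: 4 7 2 9 6 6 1 9 9
Double every second digit counting from the check-digit position (so the 1st, 3rd, 5th, ... of the partial from the right).
  doubled (with −9 where >9): 8 4 3 2 9 → sum 26
  kept as-is: 7 9 6 9 → sum 31
Total = 26 + 31 = 57.
Check digit = (10 − (57 mod 10)) mod 10 = 3.

3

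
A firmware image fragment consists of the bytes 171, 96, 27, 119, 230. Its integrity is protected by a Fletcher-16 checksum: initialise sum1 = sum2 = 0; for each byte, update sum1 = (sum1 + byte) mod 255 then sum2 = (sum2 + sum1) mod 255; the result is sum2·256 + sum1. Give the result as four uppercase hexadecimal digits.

0385

Running sums (mod 255):
  after byte 0 (171): sum1=171, sum2=171
  after byte 1 (96): sum1=12, sum2=183
  after byte 2 (27): sum1=39, sum2=222
  after byte 3 (119): sum1=158, sum2=125
  after byte 4 (230): sum1=133, sum2=3
Checksum = sum2·256 + sum1 = 3·256 + 133 = 901 = 0x0385.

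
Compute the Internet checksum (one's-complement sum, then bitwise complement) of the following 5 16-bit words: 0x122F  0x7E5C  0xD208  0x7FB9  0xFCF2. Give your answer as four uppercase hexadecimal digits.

20BF

One's-complement addition (fold any carry out of bit 15 back into bit 0):
  0x122F + 0x7E5C = 0x0908B
  0x908B + 0xD208 = 0x16293 → wrap carry → 0x6294
  0x6294 + 0x7FB9 = 0x0E24D
  0xE24D + 0xFCF2 = 0x1DF3F → wrap carry → 0xDF40
One's-complement sum = 0xDF40.
Checksum = ~0xDF40 & 0xFFFF = 0x20BF.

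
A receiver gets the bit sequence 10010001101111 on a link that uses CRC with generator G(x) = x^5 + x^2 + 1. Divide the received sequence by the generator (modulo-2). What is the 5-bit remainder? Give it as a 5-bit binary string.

01101

Modulo-2 division of 10010001101111 by 100101:
  pos 0: 100100 XOR 100101 = 000001
  pos 5: 101101 XOR 100101 = 001000
  pos 7: 100011 XOR 100101 = 000110
Remainder = 01101 (nonzero — an error is detected).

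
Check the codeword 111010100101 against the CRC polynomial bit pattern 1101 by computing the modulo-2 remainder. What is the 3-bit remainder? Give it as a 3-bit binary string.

001

Modulo-2 division of 111010100101 by 1101:
  pos 0: 1110 XOR 1101 = 0011
  pos 2: 1110 XOR 1101 = 0011
  pos 4: 1110 XOR 1101 = 0011
  pos 6: 1101 XOR 1101 = 0000
Remainder = 001 (nonzero — an error is detected).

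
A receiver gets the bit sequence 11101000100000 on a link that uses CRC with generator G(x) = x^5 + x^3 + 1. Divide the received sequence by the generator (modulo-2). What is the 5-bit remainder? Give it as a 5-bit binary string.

10000

Modulo-2 division of 11101000100000 by 101001:
  pos 0: 111010 XOR 101001 = 010011
  pos 1: 100110 XOR 101001 = 001111
  pos 3: 111101 XOR 101001 = 010100
  pos 4: 101000 XOR 101001 = 000001
Remainder = 10000 (nonzero — an error is detected).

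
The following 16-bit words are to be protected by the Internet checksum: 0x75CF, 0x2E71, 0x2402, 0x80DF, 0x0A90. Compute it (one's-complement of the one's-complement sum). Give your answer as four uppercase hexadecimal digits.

One's-complement addition (fold any carry out of bit 15 back into bit 0):
  0x75CF + 0x2E71 = 0x0A440
  0xA440 + 0x2402 = 0x0C842
  0xC842 + 0x80DF = 0x14921 → wrap carry → 0x4922
  0x4922 + 0x0A90 = 0x053B2
One's-complement sum = 0x53B2.
Checksum = ~0x53B2 & 0xFFFF = 0xAC4D.

AC4D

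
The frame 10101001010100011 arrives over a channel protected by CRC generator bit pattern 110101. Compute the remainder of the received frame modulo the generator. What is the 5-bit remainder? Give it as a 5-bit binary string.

00000

Modulo-2 division of 10101001010100011 by 110101:
  pos 0: 101010 XOR 110101 = 011111
  pos 1: 111110 XOR 110101 = 001011
  pos 3: 101110 XOR 110101 = 011011
  pos 4: 110111 XOR 110101 = 000010
  pos 8: 100100 XOR 110101 = 010001
  pos 9: 100010 XOR 110101 = 010111
  pos 10: 101111 XOR 110101 = 011010
  pos 11: 110101 XOR 110101 = 000000
Remainder = 00000 (zero — the frame passes the CRC check).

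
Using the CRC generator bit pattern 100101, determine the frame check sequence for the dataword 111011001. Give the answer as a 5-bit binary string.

00111

Append 5 zeros: 11101100100000. Divide by 100101 (XOR where the leading bit is 1):
  pos 0: 111011 XOR 100101 = 011110
  pos 1: 111100 XOR 100101 = 011001
  pos 2: 110010 XOR 100101 = 010111
  pos 3: 101111 XOR 100101 = 001010
  pos 5: 101000 XOR 100101 = 001101
  pos 7: 110100 XOR 100101 = 010001
  pos 8: 100010 XOR 100101 = 000111
Remainder (last 5 bits) = 00111. This is the CRC / FCS.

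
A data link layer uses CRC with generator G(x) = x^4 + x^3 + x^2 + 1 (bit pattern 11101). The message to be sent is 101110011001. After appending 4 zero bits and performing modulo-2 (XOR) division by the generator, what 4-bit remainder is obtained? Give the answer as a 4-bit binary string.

1000

Append 4 zeros: 1011100110010000. Divide by 11101 (XOR where the leading bit is 1):
  pos 0: 10111 XOR 11101 = 01010
  pos 1: 10100 XOR 11101 = 01001
  pos 2: 10010 XOR 11101 = 01111
  pos 3: 11111 XOR 11101 = 00010
  pos 6: 10100 XOR 11101 = 01001
  pos 7: 10011 XOR 11101 = 01110
  pos 8: 11100 XOR 11101 = 00001
Remainder (last 4 bits) = 1000. This is the CRC / FCS.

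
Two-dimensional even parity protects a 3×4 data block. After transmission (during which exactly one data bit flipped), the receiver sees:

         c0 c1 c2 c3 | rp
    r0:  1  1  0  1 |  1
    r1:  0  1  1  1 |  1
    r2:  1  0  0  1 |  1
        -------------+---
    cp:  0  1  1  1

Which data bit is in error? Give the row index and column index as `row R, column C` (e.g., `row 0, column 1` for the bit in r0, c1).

row 2, column 1

Recompute each row's even parity and compare to rp:
  r0: data parity 1, sent rp 1 → ok
  r1: data parity 1, sent rp 1 → ok
  r2: data parity 0, sent rp 1 → mismatch
Recompute each column's even parity and compare to cp:
  c0: data parity 0, sent cp 0 → ok
  c1: data parity 0, sent cp 1 → mismatch
  c2: data parity 1, sent cp 1 → ok
  c3: data parity 1, sent cp 1 → ok
Exactly one row (r2) and one column (c1) fail → the flipped bit is at their intersection.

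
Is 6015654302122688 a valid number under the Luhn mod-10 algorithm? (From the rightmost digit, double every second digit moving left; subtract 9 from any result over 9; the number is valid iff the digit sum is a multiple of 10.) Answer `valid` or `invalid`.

From the right, keep odd positions and double even positions (subtract 9 from any doubled value over 9):
  doubled (positions 2,4,...): 7 4 2 0 8 3 2 3 → sum 29
  kept (positions 1,3,...): 8 6 2 2 3 5 5 0 → sum 31
Total = 60.
60 mod 10 = 0, so the number is valid.

valid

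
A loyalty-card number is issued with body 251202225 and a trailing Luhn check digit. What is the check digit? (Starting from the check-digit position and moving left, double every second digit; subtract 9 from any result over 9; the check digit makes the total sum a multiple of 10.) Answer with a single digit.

Partial digits right→left: 5 2 2 2 0 2 1 5 2
Double every second digit counting from the check-digit position (so the 1st, 3rd, 5th, ... of the partial from the right).
  doubled (with −9 where >9): 1 4 0 2 4 → sum 11
  kept as-is: 2 2 2 5 → sum 11
Total = 11 + 11 = 22.
Check digit = (10 − (22 mod 10)) mod 10 = 8.

8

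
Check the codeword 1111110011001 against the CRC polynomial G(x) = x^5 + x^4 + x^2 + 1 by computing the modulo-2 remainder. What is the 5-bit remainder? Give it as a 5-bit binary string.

Modulo-2 division of 1111110011001 by 110101:
  pos 0: 111111 XOR 110101 = 001010
  pos 2: 101000 XOR 110101 = 011101
  pos 3: 111011 XOR 110101 = 001110
  pos 5: 111010 XOR 110101 = 001111
  pos 7: 111101 XOR 110101 = 001000
Remainder = 01000 (nonzero — an error is detected).

01000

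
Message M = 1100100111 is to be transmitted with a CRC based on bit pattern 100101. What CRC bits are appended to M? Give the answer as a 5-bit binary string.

Append 5 zeros: 110010011100000. Divide by 100101 (XOR where the leading bit is 1):
  pos 0: 110010 XOR 100101 = 010111
  pos 1: 101110 XOR 100101 = 001011
  pos 3: 101111 XOR 100101 = 001010
  pos 5: 101010 XOR 100101 = 001111
  pos 7: 111100 XOR 100101 = 011001
  pos 8: 110010 XOR 100101 = 010111
  pos 9: 101110 XOR 100101 = 001011
Remainder (last 5 bits) = 01011. This is the CRC / FCS.

01011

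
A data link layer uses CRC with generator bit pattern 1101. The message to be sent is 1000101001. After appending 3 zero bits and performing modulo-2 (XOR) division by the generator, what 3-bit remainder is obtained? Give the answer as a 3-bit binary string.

010

Append 3 zeros: 1000101001000. Divide by 1101 (XOR where the leading bit is 1):
  pos 0: 1000 XOR 1101 = 0101
  pos 1: 1011 XOR 1101 = 0110
  pos 2: 1100 XOR 1101 = 0001
  pos 5: 1100 XOR 1101 = 0001
  pos 8: 1100 XOR 1101 = 0001
Remainder (last 3 bits) = 010. This is the CRC / FCS.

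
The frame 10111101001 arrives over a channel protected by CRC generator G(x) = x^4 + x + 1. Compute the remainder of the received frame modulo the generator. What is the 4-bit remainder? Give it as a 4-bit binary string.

1010

Modulo-2 division of 10111101001 by 10011:
  pos 0: 10111 XOR 10011 = 00100
  pos 2: 10010 XOR 10011 = 00001
  pos 6: 11001 XOR 10011 = 01010
Remainder = 1010 (nonzero — an error is detected).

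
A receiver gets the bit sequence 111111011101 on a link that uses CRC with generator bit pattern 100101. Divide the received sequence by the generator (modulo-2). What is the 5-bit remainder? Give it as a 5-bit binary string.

Modulo-2 division of 111111011101 by 100101:
  pos 0: 111111 XOR 100101 = 011010
  pos 1: 110100 XOR 100101 = 010001
  pos 2: 100011 XOR 100101 = 000110
  pos 5: 110110 XOR 100101 = 010011
  pos 6: 100111 XOR 100101 = 000010
Remainder = 00010 (nonzero — an error is detected).

00010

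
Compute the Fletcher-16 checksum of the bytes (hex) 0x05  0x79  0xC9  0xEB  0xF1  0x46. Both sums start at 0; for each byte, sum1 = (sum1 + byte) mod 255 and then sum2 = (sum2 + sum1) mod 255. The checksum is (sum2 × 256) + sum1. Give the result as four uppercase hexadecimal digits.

Running sums (mod 255):
  after byte 0 (0x05): sum1=5, sum2=5
  after byte 1 (0x79): sum1=126, sum2=131
  after byte 2 (0xC9): sum1=72, sum2=203
  after byte 3 (0xEB): sum1=52, sum2=0
  after byte 4 (0xF1): sum1=38, sum2=38
  after byte 5 (0x46): sum1=108, sum2=146
Checksum = sum2·256 + sum1 = 146·256 + 108 = 37484 = 0x926C.

926C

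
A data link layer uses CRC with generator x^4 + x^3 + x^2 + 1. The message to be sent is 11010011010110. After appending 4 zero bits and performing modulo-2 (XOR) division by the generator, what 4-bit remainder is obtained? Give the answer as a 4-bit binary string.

0011

Append 4 zeros: 110100110101100000. Divide by 11101 (XOR where the leading bit is 1):
  pos 0: 11010 XOR 11101 = 00111
  pos 2: 11101 XOR 11101 = 00000
  pos 7: 10101 XOR 11101 = 01000
  pos 8: 10001 XOR 11101 = 01100
  pos 9: 11000 XOR 11101 = 00101
  pos 11: 10100 XOR 11101 = 01001
  pos 12: 10010 XOR 11101 = 01111
  pos 13: 11110 XOR 11101 = 00011
Remainder (last 4 bits) = 0011. This is the CRC / FCS.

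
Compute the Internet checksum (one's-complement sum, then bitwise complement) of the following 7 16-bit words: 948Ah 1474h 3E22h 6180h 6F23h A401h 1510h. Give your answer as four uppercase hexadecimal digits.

8F29

One's-complement addition (fold any carry out of bit 15 back into bit 0):
  0x948A + 0x1474 = 0x0A8FE
  0xA8FE + 0x3E22 = 0x0E720
  0xE720 + 0x6180 = 0x148A0 → wrap carry → 0x48A1
  0x48A1 + 0x6F23 = 0x0B7C4
  0xB7C4 + 0xA401 = 0x15BC5 → wrap carry → 0x5BC6
  0x5BC6 + 0x1510 = 0x070D6
One's-complement sum = 0x70D6.
Checksum = ~0x70D6 & 0xFFFF = 0x8F29.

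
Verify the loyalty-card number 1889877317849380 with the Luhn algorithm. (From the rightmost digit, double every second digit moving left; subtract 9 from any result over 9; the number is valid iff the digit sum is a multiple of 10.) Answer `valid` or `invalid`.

From the right, keep odd positions and double even positions (subtract 9 from any doubled value over 9):
  doubled (positions 2,4,...): 7 9 7 2 5 7 7 2 → sum 46
  kept (positions 1,3,...): 0 3 4 7 3 7 9 8 → sum 41
Total = 87.
87 mod 10 = 7, so the number is invalid.

invalid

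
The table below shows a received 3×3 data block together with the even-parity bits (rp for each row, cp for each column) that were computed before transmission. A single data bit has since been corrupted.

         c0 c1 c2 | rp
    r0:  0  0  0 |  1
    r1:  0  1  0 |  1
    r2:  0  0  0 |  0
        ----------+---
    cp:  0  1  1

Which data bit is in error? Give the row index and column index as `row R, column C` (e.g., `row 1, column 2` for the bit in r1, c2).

row 0, column 2

Recompute each row's even parity and compare to rp:
  r0: data parity 0, sent rp 1 → mismatch
  r1: data parity 1, sent rp 1 → ok
  r2: data parity 0, sent rp 0 → ok
Recompute each column's even parity and compare to cp:
  c0: data parity 0, sent cp 0 → ok
  c1: data parity 1, sent cp 1 → ok
  c2: data parity 0, sent cp 1 → mismatch
Exactly one row (r0) and one column (c2) fail → the flipped bit is at their intersection.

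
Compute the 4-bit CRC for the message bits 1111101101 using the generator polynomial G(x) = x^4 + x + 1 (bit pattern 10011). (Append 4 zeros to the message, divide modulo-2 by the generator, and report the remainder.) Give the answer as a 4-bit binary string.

0101

Append 4 zeros: 11111011010000. Divide by 10011 (XOR where the leading bit is 1):
  pos 0: 11111 XOR 10011 = 01100
  pos 1: 11000 XOR 10011 = 01011
  pos 2: 10111 XOR 10011 = 00100
  pos 4: 10010 XOR 10011 = 00001
  pos 8: 11000 XOR 10011 = 01011
  pos 9: 10110 XOR 10011 = 00101
Remainder (last 4 bits) = 0101. This is the CRC / FCS.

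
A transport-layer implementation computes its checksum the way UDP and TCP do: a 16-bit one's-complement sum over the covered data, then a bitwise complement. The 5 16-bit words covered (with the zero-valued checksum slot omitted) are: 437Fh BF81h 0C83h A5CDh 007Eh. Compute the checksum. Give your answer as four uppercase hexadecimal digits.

One's-complement addition (fold any carry out of bit 15 back into bit 0):
  0x437F + 0xBF81 = 0x10300 → wrap carry → 0x0301
  0x0301 + 0x0C83 = 0x00F84
  0x0F84 + 0xA5CD = 0x0B551
  0xB551 + 0x007E = 0x0B5CF
One's-complement sum = 0xB5CF.
Checksum = ~0xB5CF & 0xFFFF = 0x4A30.

4A30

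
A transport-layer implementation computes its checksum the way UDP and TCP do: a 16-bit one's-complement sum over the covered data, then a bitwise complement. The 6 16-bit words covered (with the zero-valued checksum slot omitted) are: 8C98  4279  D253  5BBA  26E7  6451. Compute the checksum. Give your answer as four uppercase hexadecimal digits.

77A7

One's-complement addition (fold any carry out of bit 15 back into bit 0):
  0x8C98 + 0x4279 = 0x0CF11
  0xCF11 + 0xD253 = 0x1A164 → wrap carry → 0xA165
  0xA165 + 0x5BBA = 0x0FD1F
  0xFD1F + 0x26E7 = 0x12406 → wrap carry → 0x2407
  0x2407 + 0x6451 = 0x08858
One's-complement sum = 0x8858.
Checksum = ~0x8858 & 0xFFFF = 0x77A7.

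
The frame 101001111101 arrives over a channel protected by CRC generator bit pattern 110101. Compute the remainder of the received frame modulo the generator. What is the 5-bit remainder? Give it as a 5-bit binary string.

00000

Modulo-2 division of 101001111101 by 110101:
  pos 0: 101001 XOR 110101 = 011100
  pos 1: 111001 XOR 110101 = 001100
  pos 3: 110011 XOR 110101 = 000110
  pos 6: 110101 XOR 110101 = 000000
Remainder = 00000 (zero — the frame passes the CRC check).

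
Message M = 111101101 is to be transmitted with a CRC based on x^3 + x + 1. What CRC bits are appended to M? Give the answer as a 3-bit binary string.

Append 3 zeros: 111101101000. Divide by 1011 (XOR where the leading bit is 1):
  pos 0: 1111 XOR 1011 = 0100
  pos 1: 1000 XOR 1011 = 0011
  pos 3: 1111 XOR 1011 = 0100
  pos 4: 1000 XOR 1011 = 0011
  pos 6: 1110 XOR 1011 = 0101
  pos 7: 1010 XOR 1011 = 0001
Remainder (last 3 bits) = 010. This is the CRC / FCS.

010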